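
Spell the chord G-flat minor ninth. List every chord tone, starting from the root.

G-flat, B-double-flat, D-flat, F-flat, A-flat

G-flat minor ninth is a minor ninth built on G-flat.
root → G-flat
3rd (minor 3rd) → B-double-flat
5th (perfect 5th) → D-flat
7th (minor 7th) → F-flat
9th (major 9th) → A-flat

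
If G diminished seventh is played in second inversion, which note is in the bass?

G diminished seventh = G–B♭–D♭–F♭. Second inversion → fifth in the bass = D♭.

D♭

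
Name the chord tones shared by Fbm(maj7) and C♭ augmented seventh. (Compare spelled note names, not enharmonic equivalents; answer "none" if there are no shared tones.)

Cb – Eb

Fbm(maj7): Fb Abb Cb Eb
C♭ augmented seventh: Cb Eb G Bbb
Common to both → Cb, Eb.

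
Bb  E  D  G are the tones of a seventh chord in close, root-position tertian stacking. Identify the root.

E

Stacking in thirds gives E – G – Bb – D, so E is the root — E half-diminished seventh.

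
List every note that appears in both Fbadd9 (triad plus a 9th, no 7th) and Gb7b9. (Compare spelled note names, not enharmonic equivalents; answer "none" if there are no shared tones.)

Fb  Gb

Fbadd9: Fb Ab Cb Gb
Gb7b9: Gb Bb Db Fb Abb
Common to both → Fb, Gb.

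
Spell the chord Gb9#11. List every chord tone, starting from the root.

Gb Bb Db Fb Ab C

Gb9#11 is a dominant ninth sharp eleven built on Gb.
Root: Gb
Major 3rd (3rd): Bb
Perfect 5th (5th): Db
Minor 7th (7th): Fb
Major 9th (9th): Ab
Augmented 11th (11th): C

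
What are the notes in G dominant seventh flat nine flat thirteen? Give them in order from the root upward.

G – B – D – F – Ab – Eb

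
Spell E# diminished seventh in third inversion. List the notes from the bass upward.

D – E# – G# – B

In root position, E# diminished seventh is E#–G#–B–D.
Third inversion puts the seventh (D) in the bass.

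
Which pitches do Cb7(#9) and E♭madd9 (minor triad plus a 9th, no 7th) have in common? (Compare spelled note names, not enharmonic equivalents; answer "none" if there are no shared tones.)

Cb7(#9): Cb Eb Gb Bbb D
E♭madd9: Eb Gb Bb F
Common to both → Eb, Gb.

Eb – Gb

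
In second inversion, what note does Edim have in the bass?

Bb

Edim = E–G–Bb. Second inversion → fifth in the bass = Bb.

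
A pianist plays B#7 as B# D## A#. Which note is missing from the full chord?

F##

The full B#7 chord is B#, D##, F##, A#.
Comparing with the voicing, the perfect 5th (5th) — F## — is absent.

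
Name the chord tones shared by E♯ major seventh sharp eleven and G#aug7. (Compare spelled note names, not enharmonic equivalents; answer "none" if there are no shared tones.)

B♯, D𝄪

E♯ major seventh sharp eleven = E♯, G𝄪, B♯, D𝄪, A𝄪.
G#aug7 = G♯, B♯, D𝄪, F♯.
Shared: B♯, D𝄪.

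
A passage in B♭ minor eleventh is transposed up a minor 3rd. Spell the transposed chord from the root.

Db, Fb, Ab, Cb, Eb, Gb

Transposed root: Bb → Db (minor 3rd up). So we spell Db minor eleventh:
root → Db
3rd (minor 3rd) → Fb
5th (perfect 5th) → Ab
7th (minor 7th) → Cb
9th (major 9th) → Eb
11th (perfect 11th) → Gb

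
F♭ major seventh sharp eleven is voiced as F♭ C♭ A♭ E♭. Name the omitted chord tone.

The full F♭ major seventh sharp eleven chord is F♭, A♭, C♭, E♭, B♭.
Comparing with the voicing, the augmented 11th (11th) — B♭ — is absent.

B♭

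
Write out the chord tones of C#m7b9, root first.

C#, E, G#, B, D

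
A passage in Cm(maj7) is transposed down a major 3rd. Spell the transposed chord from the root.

A major 3rd down from C is Ab, so the new chord is Ab minor-major seventh.
Ab — root
Cb — minor 3rd
Eb — perfect 5th
G — major 7th

Ab, Cb, Eb, G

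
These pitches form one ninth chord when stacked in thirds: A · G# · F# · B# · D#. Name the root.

Arranged so that each adjacent pair is a third by letter name: G# – B# – D# – F# – A.
The bottom of that stack, G#, is the root (this is G# dominant seventh flat nine).

G#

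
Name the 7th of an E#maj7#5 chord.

Root of E#maj7#5 = E#. The 7th is a major 7th: E# up a major 7th → D##.

D##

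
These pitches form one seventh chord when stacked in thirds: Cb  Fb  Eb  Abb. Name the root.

Arranged so that each adjacent pair is a third by letter name: Fb – Abb – Cb – Eb.
The bottom of that stack, Fb, is the root (this is Fb minor-major seventh).

Fb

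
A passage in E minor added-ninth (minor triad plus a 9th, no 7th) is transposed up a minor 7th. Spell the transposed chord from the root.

E up a minor 7th → D. New chord: D minor added-ninth.
Root: D
Minor 3rd (3rd): F
Perfect 5th (5th): A
Major 9th (9th): E

D, F, A, E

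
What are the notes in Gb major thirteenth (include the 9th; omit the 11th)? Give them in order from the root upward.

Gb, Bb, Db, F, Ab, Eb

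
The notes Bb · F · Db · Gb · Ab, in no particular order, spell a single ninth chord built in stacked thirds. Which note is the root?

Stacking in thirds gives Gb – Bb – Db – F – Ab, so Gb is the root — Gb major ninth.

Gb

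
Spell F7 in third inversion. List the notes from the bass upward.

E♭  F  A  C

In root position, F7 is F–A–C–E♭.
Third inversion puts the seventh (E♭) in the bass.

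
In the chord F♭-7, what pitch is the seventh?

Ebb

F♭-7 is built on Fb; its 7th is a minor 7th above the root.
A seventh above F uses the letter E, and the minor 7th above Fb is Ebb.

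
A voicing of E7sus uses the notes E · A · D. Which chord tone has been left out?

B

E7sus = E, A, B, D. The voicing lacks the 5th (perfect 5th), B.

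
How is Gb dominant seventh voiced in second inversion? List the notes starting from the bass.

D-flat, F-flat, G-flat, B-flat

Gb dominant seventh = G-flat–B-flat–D-flat–F-flat; second inversion → fifth (D-flat) lowest.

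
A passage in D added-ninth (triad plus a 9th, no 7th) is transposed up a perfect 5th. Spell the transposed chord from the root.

A C-sharp E B

Transposed root: D → A (perfect 5th up). So we spell A added-ninth:
root → A
3rd (major 3rd) → C-sharp
5th (perfect 5th) → E
9th (major 9th) → B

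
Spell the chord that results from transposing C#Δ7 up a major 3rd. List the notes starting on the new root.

A major 3rd up from C# is E#, so the new chord is E# major seventh.
E# — root
G## — major 3rd
B# — perfect 5th
D## — major 7th

E# G## B# D##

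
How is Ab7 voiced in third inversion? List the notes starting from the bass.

G♭, A♭, C, E♭

In root position, Ab7 is A♭–C–E♭–G♭.
Third inversion puts the seventh (G♭) in the bass.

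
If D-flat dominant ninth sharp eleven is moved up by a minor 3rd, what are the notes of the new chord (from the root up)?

A minor 3rd up from D-flat is F-flat, so the new chord is F-flat dominant ninth sharp eleven.
F-flat — root
A-flat — major 3rd
C-flat — perfect 5th
E-double-flat — minor 7th
G-flat — major 9th
B-flat — augmented 11th

F-flat  A-flat  C-flat  E-double-flat  G-flat  B-flat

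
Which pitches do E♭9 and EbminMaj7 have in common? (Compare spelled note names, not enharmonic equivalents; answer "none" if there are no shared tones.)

E♭9 = Eb, G, Bb, Db, F.
EbminMaj7 = Eb, Gb, Bb, D.
Shared: Eb, Bb.

Eb  Bb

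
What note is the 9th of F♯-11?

G#

Root of F♯-11 = F#. The 9th is a major 9th: F# up a major 9th → G#.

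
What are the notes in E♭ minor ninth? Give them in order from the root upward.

E-flat, G-flat, B-flat, D-flat, F

Root E-flat, quality minor ninth:
E-flat — root
G-flat — minor 3rd
B-flat — perfect 5th
D-flat — minor 7th
F — major 9th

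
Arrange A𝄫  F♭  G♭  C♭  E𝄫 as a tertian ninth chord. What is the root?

F♭

Arranged so that each adjacent pair is a third by letter name: F♭ – A𝄫 – C♭ – E𝄫 – G♭.
The bottom of that stack, F♭, is the root (this is F♭ minor ninth).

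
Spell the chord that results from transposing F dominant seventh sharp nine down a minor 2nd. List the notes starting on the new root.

A minor 2nd down from F is E, so the new chord is E dominant seventh sharp nine.
- root: E
- major 3rd: G#
- perfect 5th: B
- minor 7th: D
- augmented 9th: F##

E  G#  B  D  F##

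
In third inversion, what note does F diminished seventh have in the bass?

F diminished seventh in root position is F–A♭–C♭–E𝄫.
Third inversion places the seventh in the bass, which is E𝄫.

E𝄫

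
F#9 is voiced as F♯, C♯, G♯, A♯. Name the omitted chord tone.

The full F#9 chord is F♯, A♯, C♯, E, G♯.
Comparing with the voicing, the minor 7th (7th) — E — is absent.

E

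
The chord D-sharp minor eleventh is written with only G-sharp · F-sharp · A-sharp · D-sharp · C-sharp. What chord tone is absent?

E-sharp

The full D-sharp minor eleventh chord is D-sharp, F-sharp, A-sharp, C-sharp, E-sharp, G-sharp.
Comparing with the voicing, the major 9th (9th) — E-sharp — is absent.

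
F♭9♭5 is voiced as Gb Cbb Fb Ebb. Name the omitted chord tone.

F♭9♭5 = Fb, Ab, Cbb, Ebb, Gb. The voicing lacks the 3rd (major 3rd), Ab.

Ab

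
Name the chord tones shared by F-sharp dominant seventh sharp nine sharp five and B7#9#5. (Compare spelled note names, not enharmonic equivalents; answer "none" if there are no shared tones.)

F-sharp dominant seventh sharp nine sharp five: F# A# C## E G##
B7#9#5: B D# F## A C##
Common to both → C##.

C##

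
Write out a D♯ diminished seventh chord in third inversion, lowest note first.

C, D♯, F♯, A

D♯ diminished seventh = D♯–F♯–A–C; third inversion → seventh (C) lowest.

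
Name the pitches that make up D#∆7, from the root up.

D♯, F𝄪, A♯, C𝄪

D#∆7 is a major seventh built on D♯.
Root: D♯
Major 3rd (3rd): F𝄪
Perfect 5th (5th): A♯
Major 7th (7th): C𝄪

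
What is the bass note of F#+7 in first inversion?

F#+7 = F#–A#–C##–E. First inversion → third in the bass = A#.

A#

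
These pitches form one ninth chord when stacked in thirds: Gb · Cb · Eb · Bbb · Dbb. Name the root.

Stacking in thirds gives Cb – Eb – Gb – Bbb – Dbb, so Cb is the root — Cb dominant seventh flat nine.

Cb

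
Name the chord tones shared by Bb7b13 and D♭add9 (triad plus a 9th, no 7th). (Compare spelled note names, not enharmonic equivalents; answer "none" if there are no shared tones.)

Bb7b13: Bb D F Ab Gb
D♭add9: Db F Ab Eb
Common to both → F, Ab.

F – Ab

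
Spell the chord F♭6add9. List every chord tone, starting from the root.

Root Fb, quality six-nine:
- root: Fb
- major 3rd: Ab
- perfect 5th: Cb
- major 6th: Db
- major 9th: Gb

Fb, Ab, Cb, Db, Gb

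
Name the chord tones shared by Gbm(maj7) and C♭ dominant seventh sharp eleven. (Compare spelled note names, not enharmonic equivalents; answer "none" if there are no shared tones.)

Gbm(maj7): G♭ B𝄫 D♭ F
C♭ dominant seventh sharp eleven: C♭ E♭ G♭ B𝄫 F
Common to both → G♭, B𝄫, F.

G♭ B𝄫 F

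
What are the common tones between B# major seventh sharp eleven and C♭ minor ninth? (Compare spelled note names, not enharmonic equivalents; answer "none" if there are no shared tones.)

B# major seventh sharp eleven = B-sharp, D-double-sharp, F-double-sharp, A-double-sharp, E-double-sharp.
C♭ minor ninth = C-flat, E-double-flat, G-flat, B-double-flat, D-flat.
Shared: none.

none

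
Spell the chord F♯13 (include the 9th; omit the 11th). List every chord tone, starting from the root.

F#, A#, C#, E, G#, D#

F♯13: dominant thirteenth on F#.
Root: F#
Major 3rd (3rd): A#
Perfect 5th (5th): C#
Minor 7th (7th): E
Major 9th (9th): G#
Major 13th (13th): D#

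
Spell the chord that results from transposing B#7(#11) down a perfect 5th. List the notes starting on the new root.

B# down a perfect 5th → E#. New chord: E# dominant seventh sharp eleven.
- root: E#
- major 3rd: G##
- perfect 5th: B#
- minor 7th: D#
- augmented 11th: A##

E# G## B# D# A##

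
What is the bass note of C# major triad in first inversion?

E-sharp

C# major triad = C-sharp–E-sharp–G-sharp. First inversion → third in the bass = E-sharp.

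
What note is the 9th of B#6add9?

C##

B#6add9 is built on B#; its 9th is a major 9th above the root.
A second above B uses the letter C, and the major 9th above B# is C##.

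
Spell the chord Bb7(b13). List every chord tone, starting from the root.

Root B♭, quality dominant seventh flat thirteen:
B♭ — root
D — major 3rd
F — perfect 5th
A♭ — minor 7th
G♭ — minor 13th

B♭ D F A♭ G♭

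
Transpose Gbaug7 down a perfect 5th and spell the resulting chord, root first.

A perfect 5th down from Gb is Cb, so the new chord is Cb augmented seventh.
root → Cb
3rd (major 3rd) → Eb
5th (augmented 5th) → G
7th (minor 7th) → Bbb

Cb Eb G Bbb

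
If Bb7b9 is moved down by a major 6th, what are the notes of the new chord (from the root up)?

Transposed root: B♭ → D♭ (major 6th down). So we spell D♭ dominant seventh flat nine:
D♭ — root
F — major 3rd
A♭ — perfect 5th
C♭ — minor 7th
E𝄫 — minor 9th

D♭ – F – A♭ – C♭ – E𝄫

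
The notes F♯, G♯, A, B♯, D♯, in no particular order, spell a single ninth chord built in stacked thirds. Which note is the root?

Arranged so that each adjacent pair is a third by letter name: G♯ – B♯ – D♯ – F♯ – A.
The bottom of that stack, G♯, is the root (this is G♯ dominant seventh flat nine).

G♯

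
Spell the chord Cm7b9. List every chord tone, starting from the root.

Cm7b9: minor seventh flat nine on C.
- root: C
- minor 3rd: E♭
- perfect 5th: G
- minor 7th: B♭
- minor 9th: D♭

C, E♭, G, B♭, D♭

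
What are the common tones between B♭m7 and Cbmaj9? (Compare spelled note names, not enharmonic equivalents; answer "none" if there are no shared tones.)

B♭m7 = Bb, Db, F, Ab.
Cbmaj9 = Cb, Eb, Gb, Bb, Db.
Shared: Bb, Db.

Bb, Db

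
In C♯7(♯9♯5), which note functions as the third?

E#

C♯7(♯9♯5) is built on C#; its 3rd is a major 3rd above the root.
A third above C uses the letter E, and the major 3rd above C# is E#.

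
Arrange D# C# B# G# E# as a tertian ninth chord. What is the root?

Stacking in thirds gives C# – E# – G# – B# – D#, so C# is the root — C# major ninth.

C#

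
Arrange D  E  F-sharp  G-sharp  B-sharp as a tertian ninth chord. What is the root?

E

Arranged so that each adjacent pair is a third by letter name: E – G-sharp – B-sharp – D – F-sharp.
The bottom of that stack, E, is the root (this is E dominant ninth sharp five).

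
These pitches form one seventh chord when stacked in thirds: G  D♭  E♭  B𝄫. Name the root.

Stacking in thirds gives E♭ – G – B𝄫 – D♭, so E♭ is the root — E♭ dominant seventh flat five.

E♭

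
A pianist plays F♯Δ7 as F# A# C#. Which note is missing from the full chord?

The full F♯Δ7 chord is F#, A#, C#, E#.
Comparing with the voicing, the major 7th (7th) — E# — is absent.

E#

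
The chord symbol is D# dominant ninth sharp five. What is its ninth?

E#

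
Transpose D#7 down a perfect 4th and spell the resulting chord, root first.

A#  C##  E#  G#

Transposed root: D# → A# (perfect 4th down). So we spell A# dominant seventh:
A# — root
C## — major 3rd
E# — perfect 5th
G# — minor 7th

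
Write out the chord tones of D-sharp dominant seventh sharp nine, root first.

D-sharp – F-double-sharp – A-sharp – C-sharp – E-double-sharp

D-sharp dominant seventh sharp nine: dominant seventh sharp nine on D-sharp.
root → D-sharp
3rd (major 3rd) → F-double-sharp
5th (perfect 5th) → A-sharp
7th (minor 7th) → C-sharp
9th (augmented 9th) → E-double-sharp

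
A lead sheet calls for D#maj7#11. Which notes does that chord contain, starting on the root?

D# – F## – A# – C## – G##

D#maj7#11: major seventh sharp eleven on D#.
D# — root
F## — major 3rd
A# — perfect 5th
C## — major 7th
G## — augmented 11th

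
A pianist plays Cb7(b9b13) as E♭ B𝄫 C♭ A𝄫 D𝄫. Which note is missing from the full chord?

G♭

Cb7(b9b13) = C♭, E♭, G♭, B𝄫, D𝄫, A𝄫. The voicing lacks the 5th (perfect 5th), G♭.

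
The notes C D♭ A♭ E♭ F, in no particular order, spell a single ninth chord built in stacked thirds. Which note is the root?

Arranged so that each adjacent pair is a third by letter name: D♭ – F – A♭ – C – E♭.
The bottom of that stack, D♭, is the root (this is D♭ major ninth).

D♭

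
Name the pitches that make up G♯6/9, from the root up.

G♯, B♯, D♯, E♯, A♯

G♯6/9: six-nine on G♯.
Root: G♯
Major 3rd (3rd): B♯
Perfect 5th (5th): D♯
Major 6th (6th): E♯
Major 9th (9th): A♯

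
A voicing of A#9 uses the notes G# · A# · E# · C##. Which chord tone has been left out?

A#9 = A#, C##, E#, G#, B#. The voicing lacks the 9th (major 9th), B#.

B#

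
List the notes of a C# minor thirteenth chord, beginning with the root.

C-sharp, E, G-sharp, B, D-sharp, F-sharp, A-sharp

C# minor thirteenth is a minor thirteenth built on C-sharp.
root → C-sharp
3rd (minor 3rd) → E
5th (perfect 5th) → G-sharp
7th (minor 7th) → B
9th (major 9th) → D-sharp
11th (perfect 11th) → F-sharp
13th (major 13th) → A-sharp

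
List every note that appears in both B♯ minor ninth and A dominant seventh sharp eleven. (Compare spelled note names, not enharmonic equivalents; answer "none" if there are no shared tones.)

D-sharp

B♯ minor ninth: B-sharp D-sharp F-double-sharp A-sharp C-double-sharp
A dominant seventh sharp eleven: A C-sharp E G D-sharp
Common to both → D-sharp.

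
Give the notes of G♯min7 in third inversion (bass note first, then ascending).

F#, G#, B, D#

G♯min7 = G#–B–D#–F#; third inversion → seventh (F#) lowest.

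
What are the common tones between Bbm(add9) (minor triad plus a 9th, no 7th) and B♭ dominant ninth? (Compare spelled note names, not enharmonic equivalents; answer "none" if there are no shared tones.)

B♭ F C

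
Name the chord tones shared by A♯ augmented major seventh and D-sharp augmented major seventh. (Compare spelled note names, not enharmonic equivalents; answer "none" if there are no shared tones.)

C-double-sharp

A♯ augmented major seventh: A-sharp C-double-sharp E-double-sharp G-double-sharp
D-sharp augmented major seventh: D-sharp F-double-sharp A-double-sharp C-double-sharp
Common to both → C-double-sharp.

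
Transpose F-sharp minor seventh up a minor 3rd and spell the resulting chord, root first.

Transposed root: F# → A (minor 3rd up). So we spell A minor seventh:
- root: A
- minor 3rd: C
- perfect 5th: E
- minor 7th: G

A C E G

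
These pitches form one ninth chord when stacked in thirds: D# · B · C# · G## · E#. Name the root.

C#

Stacking in thirds gives C# – E# – G## – B – D#, so C# is the root — C# dominant ninth sharp five.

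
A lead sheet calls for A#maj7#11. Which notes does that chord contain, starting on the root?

A#maj7#11 is a major seventh sharp eleven built on A#.
A# — root
C## — major 3rd
E# — perfect 5th
G## — major 7th
D## — augmented 11th

A# – C## – E# – G## – D##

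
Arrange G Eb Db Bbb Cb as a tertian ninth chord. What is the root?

Cb

Stacking in thirds gives Cb – Eb – G – Bbb – Db, so Cb is the root — Cb dominant ninth sharp five.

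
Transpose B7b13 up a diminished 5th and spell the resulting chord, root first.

F, A, C, E♭, D♭

A diminished 5th up from B is F, so the new chord is F dominant seventh flat thirteen.
Root: F
Major 3rd (3rd): A
Perfect 5th (5th): C
Minor 7th (7th): E♭
Minor 13th (13th): D♭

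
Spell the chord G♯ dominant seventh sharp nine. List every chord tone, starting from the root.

G♯, B♯, D♯, F♯, A𝄪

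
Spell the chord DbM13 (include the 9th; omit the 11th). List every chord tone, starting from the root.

Db, F, Ab, C, Eb, Bb

Root Db, quality major thirteenth:
Root: Db
Major 3rd (3rd): F
Perfect 5th (5th): Ab
Major 7th (7th): C
Major 9th (9th): Eb
Major 13th (13th): Bb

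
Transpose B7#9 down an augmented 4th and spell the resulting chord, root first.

F – A – C – E♭ – G♯

An augmented 4th down from B is F, so the new chord is F dominant seventh sharp nine.
- root: F
- major 3rd: A
- perfect 5th: C
- minor 7th: E♭
- augmented 9th: G♯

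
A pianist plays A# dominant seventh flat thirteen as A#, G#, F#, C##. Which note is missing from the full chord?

A# dominant seventh flat thirteen = A#, C##, E#, G#, F#. The voicing lacks the 5th (perfect 5th), E#.

E#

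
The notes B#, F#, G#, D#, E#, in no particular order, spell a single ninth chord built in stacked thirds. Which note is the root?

E#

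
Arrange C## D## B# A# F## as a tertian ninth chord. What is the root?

B#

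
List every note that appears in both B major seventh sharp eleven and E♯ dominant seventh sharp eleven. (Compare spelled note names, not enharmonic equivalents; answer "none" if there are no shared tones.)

B major seventh sharp eleven: B D-sharp F-sharp A-sharp E-sharp
E♯ dominant seventh sharp eleven: E-sharp G-double-sharp B-sharp D-sharp A-double-sharp
Common to both → D-sharp, E-sharp.

D-sharp, E-sharp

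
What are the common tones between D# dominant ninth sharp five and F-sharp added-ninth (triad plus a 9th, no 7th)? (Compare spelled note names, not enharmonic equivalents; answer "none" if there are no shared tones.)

C-sharp

D# dominant ninth sharp five = D-sharp, F-double-sharp, A-double-sharp, C-sharp, E-sharp.
F-sharp added-ninth = F-sharp, A-sharp, C-sharp, G-sharp.
Shared: C-sharp.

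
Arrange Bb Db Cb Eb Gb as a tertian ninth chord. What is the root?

Stacking in thirds gives Cb – Eb – Gb – Bb – Db, so Cb is the root — Cb major ninth.

Cb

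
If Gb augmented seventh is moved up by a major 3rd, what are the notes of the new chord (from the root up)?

B-flat, D, F-sharp, A-flat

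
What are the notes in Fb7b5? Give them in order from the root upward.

Fb, Ab, Cbb, Ebb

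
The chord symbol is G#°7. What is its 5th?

D

G#°7 is built on G#; its 5th is a diminished 5th above the root.
A fifth above G uses the letter D, and the diminished 5th above G# is D.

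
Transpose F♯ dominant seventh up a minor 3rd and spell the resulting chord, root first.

A, C-sharp, E, G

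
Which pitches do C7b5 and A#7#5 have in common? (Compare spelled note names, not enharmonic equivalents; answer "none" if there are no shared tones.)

none

C7b5: C E Gb Bb
A#7#5: A# C## E## G#
Common to both → none.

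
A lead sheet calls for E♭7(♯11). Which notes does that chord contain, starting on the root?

E♭7(♯11) is a dominant seventh sharp eleven built on Eb.
root → Eb
3rd (major 3rd) → G
5th (perfect 5th) → Bb
7th (minor 7th) → Db
11th (augmented 11th) → A

Eb  G  Bb  Db  A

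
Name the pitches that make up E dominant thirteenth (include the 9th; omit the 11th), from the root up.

E dominant thirteenth is a dominant thirteenth built on E.
Root: E
Major 3rd (3rd): G-sharp
Perfect 5th (5th): B
Minor 7th (7th): D
Major 9th (9th): F-sharp
Major 13th (13th): C-sharp

E – G-sharp – B – D – F-sharp – C-sharp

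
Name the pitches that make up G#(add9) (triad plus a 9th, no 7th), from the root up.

G# B# D# A#

G#(add9) is an added-ninth built on G#.
Root: G#
Major 3rd (3rd): B#
Perfect 5th (5th): D#
Major 9th (9th): A#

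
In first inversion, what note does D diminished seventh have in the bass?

D diminished seventh in root position is D–F–A-flat–C-flat.
First inversion places the third in the bass, which is F.

F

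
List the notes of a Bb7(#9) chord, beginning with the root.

Root Bb, quality dominant seventh sharp nine:
root → Bb
3rd (major 3rd) → D
5th (perfect 5th) → F
7th (minor 7th) → Ab
9th (augmented 9th) → C#

Bb, D, F, Ab, C#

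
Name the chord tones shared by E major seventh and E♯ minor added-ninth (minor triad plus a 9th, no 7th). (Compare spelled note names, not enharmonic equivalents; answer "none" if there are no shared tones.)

E major seventh = E, G-sharp, B, D-sharp.
E♯ minor added-ninth = E-sharp, G-sharp, B-sharp, F-double-sharp.
Shared: G-sharp.

G-sharp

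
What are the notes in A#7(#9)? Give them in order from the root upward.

Root A#, quality dominant seventh sharp nine:
Root: A#
Major 3rd (3rd): C##
Perfect 5th (5th): E#
Minor 7th (7th): G#
Augmented 9th (9th): B##

A# – C## – E# – G# – B##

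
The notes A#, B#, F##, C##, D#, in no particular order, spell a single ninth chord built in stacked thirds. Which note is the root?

B#

Stacking in thirds gives B# – D# – F## – A# – C##, so B# is the root — B# minor ninth.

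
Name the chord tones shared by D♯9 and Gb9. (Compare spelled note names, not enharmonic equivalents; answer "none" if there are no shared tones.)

none

D♯9: D# F## A# C# E#
Gb9: Gb Bb Db Fb Ab
Common to both → none.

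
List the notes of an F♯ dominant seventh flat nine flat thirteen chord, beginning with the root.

F♯ dominant seventh flat nine flat thirteen is a dominant seventh flat nine flat thirteen built on F-sharp.
Root: F-sharp
Major 3rd (3rd): A-sharp
Perfect 5th (5th): C-sharp
Minor 7th (7th): E
Minor 9th (9th): G
Minor 13th (13th): D

F-sharp  A-sharp  C-sharp  E  G  D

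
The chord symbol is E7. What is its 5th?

B

Root of E7 = E. The 5th is a perfect 5th: E up a perfect 5th → B.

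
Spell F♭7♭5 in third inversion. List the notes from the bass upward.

Ebb – Fb – Ab – Cbb

F♭7♭5 = Fb–Ab–Cbb–Ebb; third inversion → seventh (Ebb) lowest.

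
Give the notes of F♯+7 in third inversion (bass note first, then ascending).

E – F♯ – A♯ – C𝄪

In root position, F♯+7 is F♯–A♯–C𝄪–E.
Third inversion puts the seventh (E) in the bass.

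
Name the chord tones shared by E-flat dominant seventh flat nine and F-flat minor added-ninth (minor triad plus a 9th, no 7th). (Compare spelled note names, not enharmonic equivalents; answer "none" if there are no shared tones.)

F-flat

E-flat dominant seventh flat nine: E-flat G B-flat D-flat F-flat
F-flat minor added-ninth: F-flat A-double-flat C-flat G-flat
Common to both → F-flat.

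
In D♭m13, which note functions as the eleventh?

Root of D♭m13 = D♭. The 11th is a perfect 11th: D♭ up a perfect 11th → G♭.

G♭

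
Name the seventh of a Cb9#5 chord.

Cb9#5 is built on Cb; its 7th is a minor 7th above the root.
A seventh above C uses the letter B, and the minor 7th above Cb is Bbb.

Bbb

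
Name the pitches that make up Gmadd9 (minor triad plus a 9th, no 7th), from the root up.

G, B♭, D, A

Gmadd9 is a minor added-ninth built on G.
- root: G
- minor 3rd: B♭
- perfect 5th: D
- major 9th: A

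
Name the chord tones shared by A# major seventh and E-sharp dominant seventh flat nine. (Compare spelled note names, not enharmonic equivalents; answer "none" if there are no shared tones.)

E-sharp G-double-sharp

A# major seventh = A-sharp, C-double-sharp, E-sharp, G-double-sharp.
E-sharp dominant seventh flat nine = E-sharp, G-double-sharp, B-sharp, D-sharp, F-sharp.
Shared: E-sharp, G-double-sharp.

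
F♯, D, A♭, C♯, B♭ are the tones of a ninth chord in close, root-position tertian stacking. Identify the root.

Arranged so that each adjacent pair is a third by letter name: B♭ – D – F♯ – A♭ – C♯.
The bottom of that stack, B♭, is the root (this is B♭ dominant seventh sharp nine sharp five).

B♭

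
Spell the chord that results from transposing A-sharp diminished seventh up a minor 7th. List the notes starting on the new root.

G#, B, D, F

Transposed root: A# → G# (minor 7th up). So we spell G# diminished seventh:
root → G#
3rd (minor 3rd) → B
5th (diminished 5th) → D
7th (diminished 7th) → F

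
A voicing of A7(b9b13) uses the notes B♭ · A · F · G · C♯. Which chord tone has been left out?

A7(b9b13) = A, C♯, E, G, B♭, F. The voicing lacks the 5th (perfect 5th), E.

E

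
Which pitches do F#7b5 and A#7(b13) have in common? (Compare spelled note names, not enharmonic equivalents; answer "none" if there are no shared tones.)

F#  A#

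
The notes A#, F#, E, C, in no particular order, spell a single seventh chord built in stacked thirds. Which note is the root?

Stacking in thirds gives F# – A# – C – E, so F# is the root — F# dominant seventh flat five.

F#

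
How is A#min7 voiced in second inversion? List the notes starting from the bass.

E# – G# – A# – C#

A#min7 = A#–C#–E#–G#; second inversion → fifth (E#) lowest.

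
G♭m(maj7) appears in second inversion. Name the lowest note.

G♭m(maj7) = Gb–Bbb–Db–F. Second inversion → fifth in the bass = Db.

Db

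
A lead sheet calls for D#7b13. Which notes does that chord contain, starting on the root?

D♯ F𝄪 A♯ C♯ B

D#7b13: dominant seventh flat thirteen on D♯.
root → D♯
3rd (major 3rd) → F𝄪
5th (perfect 5th) → A♯
7th (minor 7th) → C♯
13th (minor 13th) → B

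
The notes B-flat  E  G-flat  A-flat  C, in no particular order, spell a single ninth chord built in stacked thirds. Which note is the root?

Stacking in thirds gives A-flat – C – E – G-flat – B-flat, so A-flat is the root — A-flat dominant ninth sharp five.

A-flat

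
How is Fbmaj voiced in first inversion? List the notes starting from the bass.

Ab, Cb, Fb

In root position, Fbmaj is Fb–Ab–Cb.
First inversion puts the third (Ab) in the bass.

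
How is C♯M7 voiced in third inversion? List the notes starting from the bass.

B#, C#, E#, G#

In root position, C♯M7 is C#–E#–G#–B#.
Third inversion puts the seventh (B#) in the bass.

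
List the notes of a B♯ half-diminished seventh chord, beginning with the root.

B-sharp, D-sharp, F-sharp, A-sharp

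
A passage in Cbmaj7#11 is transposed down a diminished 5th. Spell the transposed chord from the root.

F A C E B

Transposed root: Cb → F (diminished 5th down). So we spell F major seventh sharp eleven:
Root: F
Major 3rd (3rd): A
Perfect 5th (5th): C
Major 7th (7th): E
Augmented 11th (11th): B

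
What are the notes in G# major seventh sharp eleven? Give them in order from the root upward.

G#  B#  D#  F##  C##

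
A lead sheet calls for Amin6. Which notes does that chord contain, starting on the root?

Amin6: minor sixth on A.
Root: A
Minor 3rd (3rd): C
Perfect 5th (5th): E
Major 6th (6th): F♯

A C E F♯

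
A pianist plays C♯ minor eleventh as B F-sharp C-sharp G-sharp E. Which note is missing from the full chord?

The full C♯ minor eleventh chord is C-sharp, E, G-sharp, B, D-sharp, F-sharp.
Comparing with the voicing, the major 9th (9th) — D-sharp — is absent.

D-sharp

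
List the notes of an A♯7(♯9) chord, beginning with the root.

A#, C##, E#, G#, B##

Root A#, quality dominant seventh sharp nine:
- root: A#
- major 3rd: C##
- perfect 5th: E#
- minor 7th: G#
- augmented 9th: B##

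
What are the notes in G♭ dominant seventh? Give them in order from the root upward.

Root Gb, quality dominant seventh:
- root: Gb
- major 3rd: Bb
- perfect 5th: Db
- minor 7th: Fb

Gb  Bb  Db  Fb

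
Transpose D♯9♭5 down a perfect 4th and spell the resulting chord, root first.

A♯  C𝄪  E  G♯  B♯

D♯ down a perfect 4th → A♯. New chord: A♯ dominant ninth flat five.
root → A♯
3rd (major 3rd) → C𝄪
5th (diminished 5th) → E
7th (minor 7th) → G♯
9th (major 9th) → B♯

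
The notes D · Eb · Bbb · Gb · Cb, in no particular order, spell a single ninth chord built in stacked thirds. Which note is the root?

Cb

Stacking in thirds gives Cb – Eb – Gb – Bbb – D, so Cb is the root — Cb dominant seventh sharp nine.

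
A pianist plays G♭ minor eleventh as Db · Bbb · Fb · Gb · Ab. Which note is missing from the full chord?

Cb

G♭ minor eleventh = Gb, Bbb, Db, Fb, Ab, Cb. The voicing lacks the 11th (perfect 11th), Cb.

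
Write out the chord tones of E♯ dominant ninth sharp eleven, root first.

Root E-sharp, quality dominant ninth sharp eleven:
root → E-sharp
3rd (major 3rd) → G-double-sharp
5th (perfect 5th) → B-sharp
7th (minor 7th) → D-sharp
9th (major 9th) → F-double-sharp
11th (augmented 11th) → A-double-sharp

E-sharp – G-double-sharp – B-sharp – D-sharp – F-double-sharp – A-double-sharp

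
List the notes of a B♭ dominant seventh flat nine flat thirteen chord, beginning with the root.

Root B♭, quality dominant seventh flat nine flat thirteen:
- root: B♭
- major 3rd: D
- perfect 5th: F
- minor 7th: A♭
- minor 9th: C♭
- minor 13th: G♭

B♭, D, F, A♭, C♭, G♭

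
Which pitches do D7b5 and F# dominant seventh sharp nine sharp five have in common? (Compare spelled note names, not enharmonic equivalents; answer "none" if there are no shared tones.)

D7b5: D F♯ A♭ C
F# dominant seventh sharp nine sharp five: F♯ A♯ C𝄪 E G𝄪
Common to both → F♯.

F♯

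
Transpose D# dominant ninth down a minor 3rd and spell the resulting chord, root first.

B-sharp – D-double-sharp – F-double-sharp – A-sharp – C-double-sharp

Transposed root: D-sharp → B-sharp (minor 3rd down). So we spell B-sharp dominant ninth:
root → B-sharp
3rd (major 3rd) → D-double-sharp
5th (perfect 5th) → F-double-sharp
7th (minor 7th) → A-sharp
9th (major 9th) → C-double-sharp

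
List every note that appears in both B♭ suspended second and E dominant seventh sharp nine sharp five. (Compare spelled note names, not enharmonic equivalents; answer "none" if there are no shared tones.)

B♭ suspended second = B-flat, C, F.
E dominant seventh sharp nine sharp five = E, G-sharp, B-sharp, D, F-double-sharp.
Shared: none.

none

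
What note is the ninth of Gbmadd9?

Ab

Root of Gbmadd9 = Gb. The 9th is a major 9th: Gb up a major 9th → Ab.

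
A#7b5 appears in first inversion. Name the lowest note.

A#7b5 = A♯–C𝄪–E–G♯. First inversion → third in the bass = C𝄪.

C𝄪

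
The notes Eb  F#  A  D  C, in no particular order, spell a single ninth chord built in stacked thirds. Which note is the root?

D

Arranged so that each adjacent pair is a third by letter name: D – F# – A – C – Eb.
The bottom of that stack, D, is the root (this is D dominant seventh flat nine).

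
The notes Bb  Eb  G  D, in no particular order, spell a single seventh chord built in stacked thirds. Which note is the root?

Eb

Arranged so that each adjacent pair is a third by letter name: Eb – G – Bb – D.
The bottom of that stack, Eb, is the root (this is Eb major seventh).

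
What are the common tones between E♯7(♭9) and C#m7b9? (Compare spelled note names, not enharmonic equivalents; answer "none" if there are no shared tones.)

none

E♯7(♭9): E# G## B# D# F#
C#m7b9: C# E G# B D
Common to both → none.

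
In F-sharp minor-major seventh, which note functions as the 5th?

F-sharp minor-major seventh is built on F#; its 5th is a perfect 5th above the root.
A fifth above F uses the letter C, and the perfect 5th above F# is C#.

C#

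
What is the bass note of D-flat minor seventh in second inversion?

Ab

D-flat minor seventh = Db–Fb–Ab–Cb. Second inversion → fifth in the bass = Ab.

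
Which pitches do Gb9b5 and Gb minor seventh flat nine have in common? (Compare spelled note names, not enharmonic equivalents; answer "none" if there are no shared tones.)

Gb, Fb

Gb9b5 = Gb, Bb, Dbb, Fb, Ab.
Gb minor seventh flat nine = Gb, Bbb, Db, Fb, Abb.
Shared: Gb, Fb.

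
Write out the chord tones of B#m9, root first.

B# – D# – F## – A# – C##

B#m9 is a minor ninth built on B#.
- root: B#
- minor 3rd: D#
- perfect 5th: F##
- minor 7th: A#
- major 9th: C##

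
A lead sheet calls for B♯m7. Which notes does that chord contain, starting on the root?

B#  D#  F##  A#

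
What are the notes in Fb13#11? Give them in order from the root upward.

Fb13#11: dominant thirteenth sharp eleven on Fb.
Root: Fb
Major 3rd (3rd): Ab
Perfect 5th (5th): Cb
Minor 7th (7th): Ebb
Major 9th (9th): Gb
Augmented 11th (11th): Bb
Major 13th (13th): Db

Fb Ab Cb Ebb Gb Bb Db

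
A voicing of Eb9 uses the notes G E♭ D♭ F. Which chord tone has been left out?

B♭

Eb9 = E♭, G, B♭, D♭, F. The voicing lacks the 5th (perfect 5th), B♭.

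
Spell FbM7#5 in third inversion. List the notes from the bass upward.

In root position, FbM7#5 is Fb–Ab–C–Eb.
Third inversion puts the seventh (Eb) in the bass.

Eb, Fb, Ab, C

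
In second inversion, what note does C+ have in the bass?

G#

C+ in root position is C–E–G#.
Second inversion places the fifth in the bass, which is G#.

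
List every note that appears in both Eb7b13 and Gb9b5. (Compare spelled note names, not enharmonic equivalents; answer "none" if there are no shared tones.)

Bb

Eb7b13: Eb G Bb Db Cb
Gb9b5: Gb Bb Dbb Fb Ab
Common to both → Bb.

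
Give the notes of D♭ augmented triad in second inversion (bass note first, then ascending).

In root position, D♭ augmented triad is Db–F–A.
Second inversion puts the fifth (A) in the bass.

A, Db, F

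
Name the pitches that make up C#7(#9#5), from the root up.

C#, E#, G##, B, D##

C#7(#9#5) is a dominant seventh sharp nine sharp five built on C#.
root → C#
3rd (major 3rd) → E#
5th (augmented 5th) → G##
7th (minor 7th) → B
9th (augmented 9th) → D##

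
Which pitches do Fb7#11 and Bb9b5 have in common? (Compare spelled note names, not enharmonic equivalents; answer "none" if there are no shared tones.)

Fb, Ab, Bb

Fb7#11: Fb Ab Cb Ebb Bb
Bb9b5: Bb D Fb Ab C
Common to both → Fb, Ab, Bb.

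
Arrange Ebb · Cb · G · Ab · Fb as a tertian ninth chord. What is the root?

Arranged so that each adjacent pair is a third by letter name: Fb – Ab – Cb – Ebb – G.
The bottom of that stack, Fb, is the root (this is Fb dominant seventh sharp nine).

Fb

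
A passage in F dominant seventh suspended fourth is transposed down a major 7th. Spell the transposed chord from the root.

Gb  Cb  Db  Fb

A major 7th down from F is Gb, so the new chord is Gb dominant seventh suspended fourth.
root → Gb
4th (perfect 4th) → Cb
5th (perfect 5th) → Db
7th (minor 7th) → Fb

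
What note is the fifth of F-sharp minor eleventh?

Root of F-sharp minor eleventh = F-sharp. The 5th is a perfect 5th: F-sharp up a perfect 5th → C-sharp.

C-sharp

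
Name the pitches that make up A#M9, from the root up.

A#M9: major ninth on A#.
- root: A#
- major 3rd: C##
- perfect 5th: E#
- major 7th: G##
- major 9th: B#

A# – C## – E# – G## – B#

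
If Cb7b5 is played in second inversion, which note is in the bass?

Cb7b5 in root position is Cb–Eb–Gbb–Bbb.
Second inversion places the fifth in the bass, which is Gbb.

Gbb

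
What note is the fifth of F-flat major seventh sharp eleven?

Cb

F-flat major seventh sharp eleven is built on Fb; its 5th is a perfect 5th above the root.
A fifth above F uses the letter C, and the perfect 5th above Fb is Cb.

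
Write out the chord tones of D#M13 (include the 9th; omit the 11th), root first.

D#, F##, A#, C##, E#, B#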